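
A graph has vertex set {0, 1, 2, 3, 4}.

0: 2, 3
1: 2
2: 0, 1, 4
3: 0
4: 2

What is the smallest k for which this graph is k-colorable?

2

1 and 2 are adjacent, so at least 2 colors are needed.
A valid assignment using 2 colors: 0=blue, 1=blue, 2=red, 3=red, 4=blue. No two adjacent vertices share a color.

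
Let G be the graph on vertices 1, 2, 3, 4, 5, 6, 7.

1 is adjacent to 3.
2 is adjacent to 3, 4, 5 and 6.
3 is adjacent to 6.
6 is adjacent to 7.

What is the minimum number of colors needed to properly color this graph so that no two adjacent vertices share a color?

2, 3, 6 form a triangle, so at least 3 colors are needed.
One proper 3-coloring: 1=red, 2=red, 3=blue, 4=blue, 5=blue, 6=green, 7=red. Every edge joins two different colors.

3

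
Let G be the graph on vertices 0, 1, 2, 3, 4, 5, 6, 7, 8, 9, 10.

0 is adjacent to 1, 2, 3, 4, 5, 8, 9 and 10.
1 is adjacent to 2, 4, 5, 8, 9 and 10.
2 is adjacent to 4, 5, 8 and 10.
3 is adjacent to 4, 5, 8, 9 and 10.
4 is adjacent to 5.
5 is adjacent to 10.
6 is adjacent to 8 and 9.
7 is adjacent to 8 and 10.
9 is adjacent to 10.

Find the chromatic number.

0, 1, 2, 5, 10 form a clique, so at least 5 colors are needed.
5 colors suffice: color red → {0, 6, 7}; color blue → {1, 3}; color green → {4, 8, 10}; color yellow → {5, 9}; color purple → {2}. Every edge joins two different colors.

5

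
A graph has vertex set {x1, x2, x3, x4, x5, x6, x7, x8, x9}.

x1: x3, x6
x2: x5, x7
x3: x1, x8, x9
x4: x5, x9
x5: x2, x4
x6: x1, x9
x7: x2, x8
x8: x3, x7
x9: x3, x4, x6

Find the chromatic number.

The cycle x9-x3-x8-x7-x2-x5-x4-x9 has odd length 7, so it cannot be 2-colored; at least 3 colors are needed.
One proper 3-coloring: x1=2, x2=2, x3=1, x4=1, x5=3, x6=1, x7=1, x8=2, x9=2. Every edge joins two different colors.

3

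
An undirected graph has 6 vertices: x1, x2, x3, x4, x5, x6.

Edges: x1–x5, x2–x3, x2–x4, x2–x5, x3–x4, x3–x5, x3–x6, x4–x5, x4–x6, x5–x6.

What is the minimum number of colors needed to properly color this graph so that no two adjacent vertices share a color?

x2, x3, x4, x5 are pairwise adjacent (a clique of size 4), so at least 4 colors are needed.
4 colors suffice: color red → {x5}; color blue → {x1, x3}; color green → {x4}; color yellow → {x2, x6}. No two adjacent vertices share a color.

4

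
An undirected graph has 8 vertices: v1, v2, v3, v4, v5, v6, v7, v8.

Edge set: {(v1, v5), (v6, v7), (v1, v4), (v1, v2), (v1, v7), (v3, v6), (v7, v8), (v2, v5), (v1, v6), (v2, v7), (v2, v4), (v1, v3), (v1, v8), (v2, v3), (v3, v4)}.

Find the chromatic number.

4

v1, v2, v3, v4 are pairwise adjacent (a clique of size 4), so at least 4 colors are needed.
4 colors suffice: color 1 → {v1}; color 2 → {v2, v6, v8}; color 3 → {v3, v5, v7}; color 4 → {v4}. No two adjacent vertices share a color.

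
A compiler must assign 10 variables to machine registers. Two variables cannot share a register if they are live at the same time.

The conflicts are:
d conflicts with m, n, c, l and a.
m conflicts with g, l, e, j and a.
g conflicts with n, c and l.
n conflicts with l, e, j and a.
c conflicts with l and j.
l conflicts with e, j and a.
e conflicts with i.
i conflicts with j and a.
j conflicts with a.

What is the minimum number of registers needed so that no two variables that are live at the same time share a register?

4

d, m, l, a all conflict with each other, so at least 4 registers are needed.
Using 4 registers: d=3, m=4, g=3, n=4, c=2, l=1, e=2, i=1, j=3, a=2. Each listed conflict is separated.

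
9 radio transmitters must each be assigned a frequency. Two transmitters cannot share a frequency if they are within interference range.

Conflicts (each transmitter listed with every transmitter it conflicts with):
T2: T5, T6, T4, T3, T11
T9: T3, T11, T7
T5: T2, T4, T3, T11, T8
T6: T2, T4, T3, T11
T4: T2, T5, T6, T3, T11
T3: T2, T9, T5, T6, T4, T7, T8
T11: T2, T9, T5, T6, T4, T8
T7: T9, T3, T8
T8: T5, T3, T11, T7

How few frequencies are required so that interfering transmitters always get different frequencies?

4

T2, T5, T4, T3 are mutually in conflict, so at least 4 frequencies are needed.
4 frequencies suffice: frequency 1 → {T3, T11}; frequency 2 → {T9, T4, T8}; frequency 3 → {T5, T6, T7}; frequency 4 → {T2}. No two conflicting transmitters share a frequency.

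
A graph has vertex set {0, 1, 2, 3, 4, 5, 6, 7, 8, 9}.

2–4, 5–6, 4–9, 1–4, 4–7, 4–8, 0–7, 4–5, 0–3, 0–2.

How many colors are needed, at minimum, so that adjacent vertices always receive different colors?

2

4 and 8 are adjacent, so at least 2 colors are needed.
A valid assignment using 2 colors: 0=a, 1=b, 2=b, 3=b, 4=a, 5=b, 6=a, 7=b, 8=b, 9=b. Each edge has distinct colors on its endpoints.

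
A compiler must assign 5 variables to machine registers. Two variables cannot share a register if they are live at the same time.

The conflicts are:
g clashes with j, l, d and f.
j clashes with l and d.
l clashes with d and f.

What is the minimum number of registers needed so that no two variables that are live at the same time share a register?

g, j, l, d all conflict with each other, so at least 4 registers are needed.
Using 4 registers: g=1, j=3, l=2, d=4, f=3. No two conflicting variables share a register.

4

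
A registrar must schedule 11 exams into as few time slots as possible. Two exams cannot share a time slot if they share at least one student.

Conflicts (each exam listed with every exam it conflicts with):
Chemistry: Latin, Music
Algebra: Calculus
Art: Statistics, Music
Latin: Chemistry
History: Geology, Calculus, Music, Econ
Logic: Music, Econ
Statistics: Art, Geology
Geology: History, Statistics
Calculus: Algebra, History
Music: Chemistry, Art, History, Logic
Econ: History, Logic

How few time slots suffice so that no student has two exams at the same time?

3

The cycle Art-Music-History-Geology-Statistics-Art has odd length 5, so it cannot be 2-colored; at least 3 time slots are needed.
A valid assignment using 3 time slots: Chemistry=2, Algebra=2, Art=2, Latin=1, History=2, Logic=2, Statistics=1, Geology=3, Calculus=1, Music=1, Econ=1. Every pair that conflicts lands in different time slots.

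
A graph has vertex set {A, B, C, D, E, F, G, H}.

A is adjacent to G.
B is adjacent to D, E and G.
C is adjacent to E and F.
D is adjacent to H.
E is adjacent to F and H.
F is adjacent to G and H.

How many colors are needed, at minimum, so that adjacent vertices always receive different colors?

E, F, H are mutually adjacent, so at least 3 colors are needed.
A valid assignment using 3 colors: A=1, B=1, C=3, D=2, E=2, F=1, G=2, H=3. Every edge joins two different colors.

3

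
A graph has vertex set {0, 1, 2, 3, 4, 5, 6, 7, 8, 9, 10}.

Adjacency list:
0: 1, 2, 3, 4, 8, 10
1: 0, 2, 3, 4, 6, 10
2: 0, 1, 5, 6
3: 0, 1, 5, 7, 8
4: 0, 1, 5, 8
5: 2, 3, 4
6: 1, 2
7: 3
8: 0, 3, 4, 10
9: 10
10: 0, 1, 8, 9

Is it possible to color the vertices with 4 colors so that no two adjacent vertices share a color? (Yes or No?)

Yes

The chromatic number is 3. 0, 4, 8 form a triangle, so at least 3 colors are needed.
3 colors suffice: color red → {0, 5, 6, 7, 9}; color blue → {1, 8}; color green → {2, 3, 4, 10}.
Since 4 ≥ 3, a proper 4-coloring certainly exists.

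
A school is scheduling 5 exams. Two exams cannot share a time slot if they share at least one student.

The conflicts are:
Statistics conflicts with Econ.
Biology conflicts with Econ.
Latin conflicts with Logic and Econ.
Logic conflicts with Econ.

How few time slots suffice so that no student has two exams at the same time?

Latin, Logic, Econ are mutually in conflict, so at least 3 time slots are needed.
3 time slots suffice: time slot 1 → {Econ}; time slot 2 → {Statistics, Biology, Latin}; time slot 3 → {Logic}. Every pair that conflicts lands in different time slots.

3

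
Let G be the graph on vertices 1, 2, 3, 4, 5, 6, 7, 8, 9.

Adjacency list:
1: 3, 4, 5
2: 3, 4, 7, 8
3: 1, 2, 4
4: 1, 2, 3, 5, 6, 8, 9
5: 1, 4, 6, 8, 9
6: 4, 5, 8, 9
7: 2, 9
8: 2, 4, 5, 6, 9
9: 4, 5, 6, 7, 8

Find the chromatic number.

5

4, 5, 6, 8, 9 are pairwise adjacent (a clique of size 5), so at least 5 colors are needed.
A valid assignment using 5 colors: 1=b, 2=b, 3=c, 4=a, 5=c, 6=e, 7=a, 8=d, 9=b. Each edge has distinct colors on its endpoints.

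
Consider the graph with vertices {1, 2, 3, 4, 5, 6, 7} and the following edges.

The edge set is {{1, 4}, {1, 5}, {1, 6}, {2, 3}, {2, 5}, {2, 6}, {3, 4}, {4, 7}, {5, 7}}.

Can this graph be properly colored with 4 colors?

Yes

The chromatic number is 3. The cycle 3-4-1-5-2-3 has odd length 5, so it cannot be 2-colored; at least 3 colors are needed.
3 colors suffice: color red → {1, 2, 7}; color blue → {4, 5, 6}; color green → {3}.
Since 4 ≥ 3, a proper 4-coloring certainly exists.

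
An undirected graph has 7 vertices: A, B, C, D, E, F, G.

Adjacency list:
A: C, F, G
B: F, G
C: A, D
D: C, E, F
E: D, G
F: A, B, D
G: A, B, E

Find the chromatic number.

The cycle E-D-F-B-G-E has odd length 5, so it cannot be 2-colored; at least 3 colors are needed.
3 colors suffice: color 1 → {C, F, G}; color 2 → {A, B, D}; color 3 → {E}. Each edge has distinct colors on its endpoints.

3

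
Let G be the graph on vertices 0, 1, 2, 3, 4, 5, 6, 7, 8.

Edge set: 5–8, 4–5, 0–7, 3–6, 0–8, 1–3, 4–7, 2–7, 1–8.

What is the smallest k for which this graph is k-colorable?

The cycle 0-8-5-4-7-0 has odd length 5, so it cannot be 2-colored; at least 3 colors are needed.
3 colors suffice: color red → {3, 7, 8}; color blue → {0, 1, 2, 5, 6}; color green → {4}. Every edge joins two different colors.

3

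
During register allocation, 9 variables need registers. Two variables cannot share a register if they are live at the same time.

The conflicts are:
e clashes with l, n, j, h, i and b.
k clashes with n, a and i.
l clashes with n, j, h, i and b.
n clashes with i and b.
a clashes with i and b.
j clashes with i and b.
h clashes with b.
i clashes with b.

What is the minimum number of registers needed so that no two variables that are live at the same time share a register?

e, l, n, i, b pairwise conflict, so at least 5 registers are needed.
5 registers suffice: e=3, k=1, l=4, n=5, a=3, j=5, h=2, i=2, b=1. Every pair that conflicts lands in different registers.

5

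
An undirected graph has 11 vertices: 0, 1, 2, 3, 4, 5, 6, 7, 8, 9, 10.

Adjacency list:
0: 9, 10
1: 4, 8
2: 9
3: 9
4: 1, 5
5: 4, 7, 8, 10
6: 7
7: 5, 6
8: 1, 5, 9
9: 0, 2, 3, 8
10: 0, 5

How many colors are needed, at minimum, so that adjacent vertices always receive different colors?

3

The cycle 5-8-9-0-10-5 has odd length 5, so it cannot be 2-colored; at least 3 colors are needed.
3 colors suffice: 0=green, 1=red, 2=blue, 3=blue, 4=blue, 5=red, 6=red, 7=blue, 8=blue, 9=red, 10=blue. Every edge joins two different colors.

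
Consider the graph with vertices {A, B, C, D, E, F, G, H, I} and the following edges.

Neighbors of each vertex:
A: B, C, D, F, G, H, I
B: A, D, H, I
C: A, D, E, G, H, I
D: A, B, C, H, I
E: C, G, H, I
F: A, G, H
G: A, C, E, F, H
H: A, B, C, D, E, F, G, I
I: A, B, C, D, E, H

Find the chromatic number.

5

A, B, D, H, I form a clique, so at least 5 colors are needed.
5 colors suffice: A=2, B=4, C=4, D=5, E=2, F=4, G=3, H=1, I=3. Every edge joins two different colors.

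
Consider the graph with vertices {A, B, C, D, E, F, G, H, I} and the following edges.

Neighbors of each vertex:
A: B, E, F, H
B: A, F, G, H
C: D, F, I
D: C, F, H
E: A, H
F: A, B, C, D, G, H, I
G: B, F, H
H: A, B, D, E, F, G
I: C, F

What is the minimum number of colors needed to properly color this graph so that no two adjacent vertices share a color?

A, B, F, H are mutually adjacent (a clique of size 4), so at least 4 colors are needed.
4 colors suffice: A=4, B=3, C=2, D=3, E=1, F=1, G=4, H=2, I=3. Every edge joins two different colors.

4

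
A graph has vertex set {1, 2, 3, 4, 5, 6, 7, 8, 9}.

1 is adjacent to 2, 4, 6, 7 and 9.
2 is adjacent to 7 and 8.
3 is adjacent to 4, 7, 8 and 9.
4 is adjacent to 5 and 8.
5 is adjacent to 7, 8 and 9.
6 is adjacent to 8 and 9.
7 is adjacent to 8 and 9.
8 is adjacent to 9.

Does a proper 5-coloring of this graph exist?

Yes

The chromatic number is 4. 5, 7, 8, 9 are mutually adjacent (a clique of size 4), so at least 4 colors are needed.
4 colors suffice: 1=red, 2=green, 3=yellow, 4=blue, 5=yellow, 6=blue, 7=blue, 8=red, 9=green.
Since 5 ≥ 4, a proper 5-coloring certainly exists.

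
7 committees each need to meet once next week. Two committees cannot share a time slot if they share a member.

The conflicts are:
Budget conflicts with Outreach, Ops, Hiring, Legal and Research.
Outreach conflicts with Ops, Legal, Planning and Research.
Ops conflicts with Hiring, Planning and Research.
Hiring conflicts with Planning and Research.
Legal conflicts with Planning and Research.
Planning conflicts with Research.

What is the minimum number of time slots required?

Ops, Hiring, Planning, Research all conflict with each other, so at least 4 time slots are needed.
Using 4 time slots: Budget=2, Outreach=4, Ops=3, Hiring=4, Legal=3, Planning=2, Research=1. Every pair that conflicts lands in different time slots.

4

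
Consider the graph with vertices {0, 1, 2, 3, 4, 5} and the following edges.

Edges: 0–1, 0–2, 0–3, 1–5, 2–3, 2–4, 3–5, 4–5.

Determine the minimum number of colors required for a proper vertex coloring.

3

0, 2, 3 form a triangle, so at least 3 colors are needed.
3 colors suffice: color a → {0, 5}; color b → {1, 2}; color c → {3, 4}. No two adjacent vertices share a color.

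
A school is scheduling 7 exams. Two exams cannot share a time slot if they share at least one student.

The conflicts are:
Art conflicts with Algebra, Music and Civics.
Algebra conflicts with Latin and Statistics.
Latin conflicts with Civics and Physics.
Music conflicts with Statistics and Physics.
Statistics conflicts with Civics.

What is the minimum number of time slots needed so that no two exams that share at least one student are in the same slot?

3

The cycle Physics-Music-Statistics-Civics-Latin-Physics has odd length 5, so it cannot be 2-colored; at least 3 time slots are needed.
3 time slots suffice: time slot 1 → {Art, Latin, Statistics}; time slot 2 → {Algebra, Music, Civics}; time slot 3 → {Physics}. No two conflicting exams share a time slot.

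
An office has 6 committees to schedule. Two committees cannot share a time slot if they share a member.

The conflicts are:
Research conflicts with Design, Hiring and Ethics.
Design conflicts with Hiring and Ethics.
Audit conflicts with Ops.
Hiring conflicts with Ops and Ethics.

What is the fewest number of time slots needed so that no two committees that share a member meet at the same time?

4

Research, Design, Hiring, Ethics all conflict with each other, so at least 4 time slots are needed.
4 time slots suffice: time slot 1 → {Audit, Hiring}; time slot 2 → {Ops, Ethics}; time slot 3 → {Research}; time slot 4 → {Design}. Every pair that conflicts lands in different time slots.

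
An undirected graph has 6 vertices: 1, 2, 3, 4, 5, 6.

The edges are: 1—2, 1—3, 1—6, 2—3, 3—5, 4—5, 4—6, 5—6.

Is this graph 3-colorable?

Yes

The chromatic number is 3. 4, 5, 6 form a triangle, so at least 3 colors are needed.
One proper 3-coloring: 1=red, 2=green, 3=blue, 4=green, 5=red, 6=blue.
That is already a proper 3-coloring.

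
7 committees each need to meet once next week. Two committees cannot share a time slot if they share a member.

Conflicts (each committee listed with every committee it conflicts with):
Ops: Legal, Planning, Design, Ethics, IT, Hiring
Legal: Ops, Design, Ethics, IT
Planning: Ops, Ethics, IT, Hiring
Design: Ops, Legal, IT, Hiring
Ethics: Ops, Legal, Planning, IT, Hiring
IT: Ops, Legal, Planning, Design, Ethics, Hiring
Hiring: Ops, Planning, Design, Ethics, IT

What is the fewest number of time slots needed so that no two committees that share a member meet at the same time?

Ops, Planning, Ethics, IT, Hiring pairwise conflict, so at least 5 time slots are needed.
Using 5 time slots: Ops=2, Legal=3, Planning=5, Design=4, Ethics=4, IT=1, Hiring=3. Every pair that conflicts lands in different time slots.

5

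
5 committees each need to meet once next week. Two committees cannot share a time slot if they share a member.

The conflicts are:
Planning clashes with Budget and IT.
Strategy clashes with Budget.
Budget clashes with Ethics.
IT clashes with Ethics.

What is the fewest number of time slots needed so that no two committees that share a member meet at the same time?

2

Planning and Budget conflict, so at least 2 time slots are needed.
Using 2 time slots: Planning=2, Strategy=2, Budget=1, IT=1, Ethics=2. Each listed conflict is separated.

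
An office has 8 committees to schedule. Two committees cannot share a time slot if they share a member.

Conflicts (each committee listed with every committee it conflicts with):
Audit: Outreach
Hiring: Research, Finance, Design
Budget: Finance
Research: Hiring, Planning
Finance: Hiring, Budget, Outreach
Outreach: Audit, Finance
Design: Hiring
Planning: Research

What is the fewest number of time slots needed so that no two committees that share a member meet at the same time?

2

Hiring and Finance conflict, so at least 2 time slots are needed.
2 time slots suffice: time slot 1 → {Audit, Research, Finance, Design}; time slot 2 → {Hiring, Budget, Outreach, Planning}. Every pair that conflicts lands in different time slots.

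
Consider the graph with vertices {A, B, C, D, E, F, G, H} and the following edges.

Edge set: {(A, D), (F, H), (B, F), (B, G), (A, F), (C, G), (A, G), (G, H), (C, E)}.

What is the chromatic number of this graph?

A and F are adjacent, so at least 2 colors are needed.
A valid assignment using 2 colors: A=2, B=2, C=2, D=1, E=1, F=1, G=1, H=2. Every edge joins two different colors.

2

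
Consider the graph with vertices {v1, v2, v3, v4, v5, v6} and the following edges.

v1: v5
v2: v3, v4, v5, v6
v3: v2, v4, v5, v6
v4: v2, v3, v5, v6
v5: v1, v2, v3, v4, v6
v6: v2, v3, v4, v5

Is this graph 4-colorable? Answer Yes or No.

No

v2, v3, v4, v5, v6 are mutually adjacent (a clique of size 5), so at least 5 colors are needed.
So 4 colors are not enough.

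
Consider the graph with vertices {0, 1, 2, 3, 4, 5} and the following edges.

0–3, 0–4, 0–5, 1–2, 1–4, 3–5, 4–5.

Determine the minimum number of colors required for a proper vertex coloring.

0, 4, 5 form a triangle, so at least 3 colors are needed.
3 colors suffice: color a → {2, 3, 4}; color b → {1, 5}; color c → {0}. No two adjacent vertices share a color.

3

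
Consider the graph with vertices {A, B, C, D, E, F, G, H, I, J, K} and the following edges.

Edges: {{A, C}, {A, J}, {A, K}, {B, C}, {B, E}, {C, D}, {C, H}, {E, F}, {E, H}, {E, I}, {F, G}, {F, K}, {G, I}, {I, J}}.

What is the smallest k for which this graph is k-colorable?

2

B and E are adjacent, so at least 2 colors are needed.
2 colors suffice: color red → {C, E, G, J, K}; color blue → {A, B, D, F, H, I}. No two adjacent vertices share a color.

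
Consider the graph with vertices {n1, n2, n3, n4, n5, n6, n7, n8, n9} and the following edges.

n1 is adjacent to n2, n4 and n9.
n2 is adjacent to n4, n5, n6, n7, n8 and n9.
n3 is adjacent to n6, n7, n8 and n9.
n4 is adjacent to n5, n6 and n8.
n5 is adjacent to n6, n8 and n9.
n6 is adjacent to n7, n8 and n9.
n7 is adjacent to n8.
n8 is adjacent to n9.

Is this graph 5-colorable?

Yes

The chromatic number is 5. n2, n4, n5, n6, n8 are pairwise adjacent (a clique of size 5), so at least 5 colors are needed.
5 colors suffice: color 1 → {n2, n3}; color 2 → {n1, n8}; color 3 → {n6}; color 4 → {n4, n7, n9}; color 5 → {n5}.
That is already a proper 5-coloring.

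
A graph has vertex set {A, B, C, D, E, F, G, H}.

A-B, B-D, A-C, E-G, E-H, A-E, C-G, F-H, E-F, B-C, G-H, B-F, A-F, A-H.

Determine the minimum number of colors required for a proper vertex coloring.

A, E, F, H form a clique, so at least 4 colors are needed.
4 colors suffice: color 1 → {A, D, G}; color 2 → {C, F}; color 3 → {B, E}; color 4 → {H}. Every edge joins two different colors.

4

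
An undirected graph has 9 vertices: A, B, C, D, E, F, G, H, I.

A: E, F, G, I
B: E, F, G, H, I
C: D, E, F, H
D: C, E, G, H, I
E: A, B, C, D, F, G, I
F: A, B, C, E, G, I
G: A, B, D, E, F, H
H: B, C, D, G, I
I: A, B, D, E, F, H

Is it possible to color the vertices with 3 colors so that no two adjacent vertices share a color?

B, E, F, I are pairwise adjacent (a clique of size 4), so at least 4 colors are needed.
So 3 colors are not enough.

No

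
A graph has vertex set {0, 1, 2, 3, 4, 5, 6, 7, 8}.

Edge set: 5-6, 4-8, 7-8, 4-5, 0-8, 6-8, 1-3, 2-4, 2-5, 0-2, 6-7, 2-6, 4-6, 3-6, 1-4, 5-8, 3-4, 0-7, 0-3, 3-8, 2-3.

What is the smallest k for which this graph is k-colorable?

4

2, 3, 4, 6 form a clique, so at least 4 colors are needed.
A valid assignment using 4 colors: 0=blue, 1=green, 2=yellow, 3=red, 4=blue, 5=red, 6=green, 7=red, 8=yellow. No two adjacent vertices share a color.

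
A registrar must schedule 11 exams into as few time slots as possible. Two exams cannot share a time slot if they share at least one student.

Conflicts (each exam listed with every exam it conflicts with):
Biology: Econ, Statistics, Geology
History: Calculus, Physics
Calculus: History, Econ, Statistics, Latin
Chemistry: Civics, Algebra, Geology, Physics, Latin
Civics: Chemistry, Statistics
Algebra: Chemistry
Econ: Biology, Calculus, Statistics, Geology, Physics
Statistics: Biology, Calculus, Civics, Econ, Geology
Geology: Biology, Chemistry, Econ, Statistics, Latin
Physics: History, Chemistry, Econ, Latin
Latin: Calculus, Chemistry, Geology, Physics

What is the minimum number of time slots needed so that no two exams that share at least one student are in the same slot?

4

Biology, Econ, Statistics, Geology pairwise conflict, so at least 4 time slots are needed.
4 time slots suffice: time slot 1 → {History, Chemistry, Statistics}; time slot 2 → {Calculus, Civics, Algebra, Geology, Physics}; time slot 3 → {Econ, Latin}; time slot 4 → {Biology}. Each listed conflict is separated.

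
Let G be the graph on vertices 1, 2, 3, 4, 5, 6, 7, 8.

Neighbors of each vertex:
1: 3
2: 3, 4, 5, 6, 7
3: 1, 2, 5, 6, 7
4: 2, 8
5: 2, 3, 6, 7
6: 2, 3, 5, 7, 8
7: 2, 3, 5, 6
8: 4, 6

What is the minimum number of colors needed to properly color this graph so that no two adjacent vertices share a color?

5

2, 3, 5, 6, 7 form a clique, so at least 5 colors are needed.
A valid assignment using 5 colors: 1=b, 2=c, 3=a, 4=a, 5=d, 6=b, 7=e, 8=c. No two adjacent vertices share a color.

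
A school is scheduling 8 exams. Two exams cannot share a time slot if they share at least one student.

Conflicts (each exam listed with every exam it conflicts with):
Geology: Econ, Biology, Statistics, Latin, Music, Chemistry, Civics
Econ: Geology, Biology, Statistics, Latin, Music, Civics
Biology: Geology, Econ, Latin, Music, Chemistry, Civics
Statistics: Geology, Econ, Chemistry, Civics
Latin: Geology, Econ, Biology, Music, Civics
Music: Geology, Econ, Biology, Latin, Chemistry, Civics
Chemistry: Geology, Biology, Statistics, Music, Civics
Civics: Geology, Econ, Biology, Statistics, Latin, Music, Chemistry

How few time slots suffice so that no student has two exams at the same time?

Geology, Econ, Biology, Latin, Music, Civics pairwise conflict, so at least 6 time slots are needed.
Using 6 time slots: Geology=2, Econ=5, Biology=4, Statistics=3, Latin=6, Music=3, Chemistry=5, Civics=1. Each listed conflict is separated.

6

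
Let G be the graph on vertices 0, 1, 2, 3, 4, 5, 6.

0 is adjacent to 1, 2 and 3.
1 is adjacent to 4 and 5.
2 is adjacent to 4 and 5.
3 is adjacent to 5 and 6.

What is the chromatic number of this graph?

2

3 and 5 are adjacent, so at least 2 colors are needed.
A valid assignment using 2 colors: 0=b, 1=a, 2=a, 3=a, 4=b, 5=b, 6=b. No two adjacent vertices share a color.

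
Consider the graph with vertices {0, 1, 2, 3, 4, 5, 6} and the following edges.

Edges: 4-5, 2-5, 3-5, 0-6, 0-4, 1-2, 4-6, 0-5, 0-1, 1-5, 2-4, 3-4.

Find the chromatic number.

2, 4, 5 form a triangle, so at least 3 colors are needed.
3 colors suffice: color red → {1, 4}; color blue → {5, 6}; color green → {0, 2, 3}. No two adjacent vertices share a color.

3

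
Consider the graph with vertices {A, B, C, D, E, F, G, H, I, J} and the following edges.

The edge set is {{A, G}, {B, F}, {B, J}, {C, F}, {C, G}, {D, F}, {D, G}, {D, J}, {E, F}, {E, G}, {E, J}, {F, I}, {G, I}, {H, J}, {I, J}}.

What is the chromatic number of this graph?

2

C and F are adjacent, so at least 2 colors are needed.
One proper 2-coloring: A=2, B=2, C=2, D=2, E=2, F=1, G=1, H=2, I=2, J=1. Every edge joins two different colors.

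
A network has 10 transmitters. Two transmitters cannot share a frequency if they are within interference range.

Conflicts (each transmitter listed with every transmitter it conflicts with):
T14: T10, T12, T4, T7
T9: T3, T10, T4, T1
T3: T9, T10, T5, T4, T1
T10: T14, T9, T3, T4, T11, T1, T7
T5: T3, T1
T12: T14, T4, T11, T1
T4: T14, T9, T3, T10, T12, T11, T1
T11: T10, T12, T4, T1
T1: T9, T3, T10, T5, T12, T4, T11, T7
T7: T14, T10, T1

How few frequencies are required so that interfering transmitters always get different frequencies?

T9, T3, T10, T4, T1 all conflict with each other, so at least 5 frequencies are needed.
A valid assignment using 5 frequencies: T14=1, T9=5, T3=4, T10=3, T5=2, T12=3, T4=2, T11=4, T1=1, T7=2. Each listed conflict is separated.

5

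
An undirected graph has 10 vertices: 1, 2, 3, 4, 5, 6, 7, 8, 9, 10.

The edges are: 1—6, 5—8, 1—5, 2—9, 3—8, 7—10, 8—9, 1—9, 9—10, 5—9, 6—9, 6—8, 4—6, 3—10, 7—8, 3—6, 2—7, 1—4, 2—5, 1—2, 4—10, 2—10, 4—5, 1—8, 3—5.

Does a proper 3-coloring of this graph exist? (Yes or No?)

1, 6, 8, 9 are mutually adjacent (a clique of size 4), so at least 4 colors are needed.
So 3 colors are not enough.

No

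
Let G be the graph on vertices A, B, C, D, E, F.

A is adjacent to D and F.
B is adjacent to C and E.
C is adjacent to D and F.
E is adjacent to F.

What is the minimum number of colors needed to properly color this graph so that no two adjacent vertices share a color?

A and F are adjacent, so at least 2 colors are needed.
One proper 2-coloring: A=2, B=1, C=2, D=1, E=2, F=1. Each edge has distinct colors on its endpoints.

2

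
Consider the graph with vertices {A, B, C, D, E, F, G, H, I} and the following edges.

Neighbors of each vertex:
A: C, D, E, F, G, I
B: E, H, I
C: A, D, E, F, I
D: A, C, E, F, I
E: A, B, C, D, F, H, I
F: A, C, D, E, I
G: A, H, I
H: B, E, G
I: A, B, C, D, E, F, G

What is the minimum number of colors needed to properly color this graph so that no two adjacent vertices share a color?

6

A, C, D, E, F, I are mutually adjacent (a clique of size 6), so at least 6 colors are needed.
A valid assignment using 6 colors: A=3, B=3, C=5, D=4, E=2, F=6, G=2, H=1, I=1. Each edge has distinct colors on its endpoints.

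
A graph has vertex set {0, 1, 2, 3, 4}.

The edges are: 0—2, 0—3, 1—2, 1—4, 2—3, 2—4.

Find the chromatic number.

3

1, 2, 4 are pairwise adjacent, so at least 3 colors are needed.
One proper 3-coloring: 0=c, 1=b, 2=a, 3=b, 4=c. No two adjacent vertices share a color.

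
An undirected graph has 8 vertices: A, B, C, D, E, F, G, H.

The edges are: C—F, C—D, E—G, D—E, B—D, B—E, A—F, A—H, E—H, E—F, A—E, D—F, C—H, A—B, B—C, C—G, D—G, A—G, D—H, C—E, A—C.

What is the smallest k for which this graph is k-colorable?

C, D, E, G form a clique, so at least 4 colors are needed.
4 colors suffice: color 1 → {E}; color 2 → {C}; color 3 → {A, D}; color 4 → {B, F, G, H}. Every edge joins two different colors.

4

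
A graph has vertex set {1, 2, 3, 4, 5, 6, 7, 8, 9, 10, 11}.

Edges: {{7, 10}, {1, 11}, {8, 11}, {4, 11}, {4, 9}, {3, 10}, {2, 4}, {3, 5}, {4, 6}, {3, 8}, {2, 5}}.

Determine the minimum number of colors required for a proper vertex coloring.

2 and 5 are adjacent, so at least 2 colors are needed.
One proper 2-coloring: 1=a, 2=b, 3=b, 4=a, 5=a, 6=b, 7=b, 8=a, 9=b, 10=a, 11=b. No two adjacent vertices share a color.

2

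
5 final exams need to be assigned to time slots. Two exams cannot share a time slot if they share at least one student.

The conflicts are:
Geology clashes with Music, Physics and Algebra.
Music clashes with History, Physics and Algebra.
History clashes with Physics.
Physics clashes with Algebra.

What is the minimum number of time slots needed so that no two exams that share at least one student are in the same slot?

Geology, Music, Physics, Algebra pairwise conflict, so at least 4 time slots are needed.
4 time slots suffice: Geology=4, Music=1, History=3, Physics=2, Algebra=3. Each listed conflict is separated.

4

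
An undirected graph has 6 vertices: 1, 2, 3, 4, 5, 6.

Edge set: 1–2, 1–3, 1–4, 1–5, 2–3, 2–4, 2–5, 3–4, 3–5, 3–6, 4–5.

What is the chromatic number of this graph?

1, 2, 3, 4, 5 are mutually adjacent (a clique of size 5), so at least 5 colors are needed.
One proper 5-coloring: 1=e, 2=b, 3=a, 4=d, 5=c, 6=b. Every edge joins two different colors.

5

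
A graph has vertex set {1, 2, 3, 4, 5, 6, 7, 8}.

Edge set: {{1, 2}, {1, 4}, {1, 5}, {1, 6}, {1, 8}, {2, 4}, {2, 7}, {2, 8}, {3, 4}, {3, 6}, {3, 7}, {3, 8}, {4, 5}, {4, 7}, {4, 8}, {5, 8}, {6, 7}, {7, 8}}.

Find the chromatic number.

4

1, 4, 5, 8 form a clique, so at least 4 colors are needed.
A valid assignment using 4 colors: 1=c, 2=d, 3=d, 4=a, 5=d, 6=a, 7=c, 8=b. Each edge has distinct colors on its endpoints.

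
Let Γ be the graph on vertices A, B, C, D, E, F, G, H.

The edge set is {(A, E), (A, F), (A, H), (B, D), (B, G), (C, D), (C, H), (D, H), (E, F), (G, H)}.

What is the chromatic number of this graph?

C, D, H are mutually adjacent, so at least 3 colors are needed.
A valid assignment using 3 colors: A=2, B=1, C=3, D=2, E=3, F=1, G=2, H=1. No two adjacent vertices share a color.

3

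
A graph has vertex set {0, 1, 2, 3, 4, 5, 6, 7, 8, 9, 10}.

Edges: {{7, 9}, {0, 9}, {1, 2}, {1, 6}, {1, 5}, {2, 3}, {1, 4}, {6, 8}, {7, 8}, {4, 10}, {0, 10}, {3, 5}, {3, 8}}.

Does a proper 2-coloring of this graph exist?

The cycle 1-6-8-3-5-1 has odd length 5, so it cannot be 2-colored; at least 3 colors are needed.
So 2 colors are not enough.

No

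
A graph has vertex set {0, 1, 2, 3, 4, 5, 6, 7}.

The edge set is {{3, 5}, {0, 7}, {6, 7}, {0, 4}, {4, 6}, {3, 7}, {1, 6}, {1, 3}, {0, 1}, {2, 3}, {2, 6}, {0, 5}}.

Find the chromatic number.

2

0 and 7 are adjacent, so at least 2 colors are needed.
2 colors suffice: color red → {0, 3, 6}; color blue → {1, 2, 4, 5, 7}. Each edge has distinct colors on its endpoints.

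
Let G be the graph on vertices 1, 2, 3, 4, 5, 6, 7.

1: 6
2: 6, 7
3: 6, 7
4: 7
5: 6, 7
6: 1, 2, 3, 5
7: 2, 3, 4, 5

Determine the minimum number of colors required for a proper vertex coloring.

4 and 7 are adjacent, so at least 2 colors are needed.
One proper 2-coloring: 1=b, 2=b, 3=b, 4=b, 5=b, 6=a, 7=a. No two adjacent vertices share a color.

2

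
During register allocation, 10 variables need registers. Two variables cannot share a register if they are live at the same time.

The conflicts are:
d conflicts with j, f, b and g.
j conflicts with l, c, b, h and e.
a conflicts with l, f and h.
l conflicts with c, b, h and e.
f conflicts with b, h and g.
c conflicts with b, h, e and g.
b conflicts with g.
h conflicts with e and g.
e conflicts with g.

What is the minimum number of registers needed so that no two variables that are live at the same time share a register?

5

j, l, c, h, e all conflict with each other, so at least 5 registers are needed.
5 registers suffice: d=4, j=2, a=2, l=4, f=3, c=3, b=1, h=1, e=5, g=2. No two conflicting variables share a register.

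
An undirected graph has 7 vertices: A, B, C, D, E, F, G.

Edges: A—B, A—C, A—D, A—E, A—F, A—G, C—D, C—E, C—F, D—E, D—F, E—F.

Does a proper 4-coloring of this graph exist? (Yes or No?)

No

A, C, D, E, F are pairwise adjacent (a clique of size 5), so at least 5 colors are needed.
So 4 colors are not enough.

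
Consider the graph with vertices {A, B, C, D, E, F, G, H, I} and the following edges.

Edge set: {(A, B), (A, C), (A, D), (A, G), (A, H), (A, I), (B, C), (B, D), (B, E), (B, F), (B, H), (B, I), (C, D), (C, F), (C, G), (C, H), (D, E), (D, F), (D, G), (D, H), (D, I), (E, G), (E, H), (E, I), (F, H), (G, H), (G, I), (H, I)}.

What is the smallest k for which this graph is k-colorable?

5

B, D, E, H, I form a clique, so at least 5 colors are needed.
5 colors suffice: color 1 → {D}; color 2 → {H}; color 3 → {B, G}; color 4 → {C, I}; color 5 → {A, E, F}. Every edge joins two different colors.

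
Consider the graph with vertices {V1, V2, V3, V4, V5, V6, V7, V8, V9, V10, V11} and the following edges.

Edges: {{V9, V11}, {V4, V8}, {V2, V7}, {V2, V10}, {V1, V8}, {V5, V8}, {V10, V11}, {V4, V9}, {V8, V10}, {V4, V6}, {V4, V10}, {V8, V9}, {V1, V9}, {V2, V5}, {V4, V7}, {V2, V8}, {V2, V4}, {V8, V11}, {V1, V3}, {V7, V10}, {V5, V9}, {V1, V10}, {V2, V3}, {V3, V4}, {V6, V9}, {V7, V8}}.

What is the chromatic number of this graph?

V2, V4, V7, V8, V10 are mutually adjacent (a clique of size 5), so at least 5 colors are needed.
A valid assignment using 5 colors: V1=2, V2=4, V3=1, V4=2, V5=2, V6=1, V7=5, V8=1, V9=3, V10=3, V11=2. Each edge has distinct colors on its endpoints.

5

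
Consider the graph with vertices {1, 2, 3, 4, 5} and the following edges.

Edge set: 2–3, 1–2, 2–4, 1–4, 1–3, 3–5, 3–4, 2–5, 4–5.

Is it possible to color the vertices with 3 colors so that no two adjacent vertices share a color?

1, 2, 3, 4 are mutually adjacent (a clique of size 4), so at least 4 colors are needed.
So 3 colors are not enough.

No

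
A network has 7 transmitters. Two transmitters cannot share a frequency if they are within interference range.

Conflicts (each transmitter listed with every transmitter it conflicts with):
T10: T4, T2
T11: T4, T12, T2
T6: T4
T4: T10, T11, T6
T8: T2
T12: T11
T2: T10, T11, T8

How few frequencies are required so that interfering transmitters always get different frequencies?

2

T6 and T4 conflict, so at least 2 frequencies are needed.
2 frequencies suffice: T10=2, T11=2, T6=2, T4=1, T8=2, T12=1, T2=1. Each listed conflict is separated.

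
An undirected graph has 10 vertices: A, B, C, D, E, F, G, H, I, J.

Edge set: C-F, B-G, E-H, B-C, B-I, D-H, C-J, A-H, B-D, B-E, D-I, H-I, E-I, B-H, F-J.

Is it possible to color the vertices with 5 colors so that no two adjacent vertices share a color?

Yes

The chromatic number is 4. B, D, H, I are pairwise adjacent (a clique of size 4), so at least 4 colors are needed.
One proper 4-coloring: A=1, B=1, C=2, D=4, E=4, F=3, G=2, H=2, I=3, J=1.
Since 5 ≥ 4, a proper 5-coloring certainly exists.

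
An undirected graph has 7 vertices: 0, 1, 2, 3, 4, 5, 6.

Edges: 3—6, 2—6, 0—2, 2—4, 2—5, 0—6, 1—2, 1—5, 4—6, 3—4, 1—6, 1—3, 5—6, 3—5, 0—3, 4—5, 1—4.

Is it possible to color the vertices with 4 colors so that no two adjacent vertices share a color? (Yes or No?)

No

1, 2, 4, 5, 6 are mutually adjacent (a clique of size 5), so at least 5 colors are needed.
So 4 colors are not enough.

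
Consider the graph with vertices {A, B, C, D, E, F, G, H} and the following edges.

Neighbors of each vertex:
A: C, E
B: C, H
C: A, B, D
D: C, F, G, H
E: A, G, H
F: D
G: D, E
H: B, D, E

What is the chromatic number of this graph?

The cycle C-D-H-E-A-C has odd length 5, so it cannot be 2-colored; at least 3 colors are needed.
3 colors suffice: color red → {B, D, E}; color blue → {C, F, G, H}; color green → {A}. Each edge has distinct colors on its endpoints.

3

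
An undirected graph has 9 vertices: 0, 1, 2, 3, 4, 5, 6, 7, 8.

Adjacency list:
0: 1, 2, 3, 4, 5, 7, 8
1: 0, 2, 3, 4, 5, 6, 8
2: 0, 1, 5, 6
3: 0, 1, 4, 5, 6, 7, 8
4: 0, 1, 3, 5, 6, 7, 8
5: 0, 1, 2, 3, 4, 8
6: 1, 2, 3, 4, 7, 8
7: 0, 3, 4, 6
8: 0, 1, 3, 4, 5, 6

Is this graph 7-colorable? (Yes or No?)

Yes

The chromatic number is 6. 0, 1, 3, 4, 5, 8 are mutually adjacent (a clique of size 6), so at least 6 colors are needed.
6 colors suffice: color a → {2, 3}; color b → {1, 7}; color c → {4}; color d → {0, 6}; color e → {5}; color f → {8}.
Since 7 ≥ 6, a proper 7-coloring certainly exists.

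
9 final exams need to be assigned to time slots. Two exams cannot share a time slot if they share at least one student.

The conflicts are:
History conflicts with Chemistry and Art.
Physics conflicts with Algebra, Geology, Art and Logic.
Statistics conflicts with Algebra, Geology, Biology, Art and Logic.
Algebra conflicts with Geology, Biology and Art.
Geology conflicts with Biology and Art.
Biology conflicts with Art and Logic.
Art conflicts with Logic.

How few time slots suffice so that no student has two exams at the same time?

5

Statistics, Algebra, Geology, Biology, Art are mutually in conflict, so at least 5 time slots are needed.
5 time slots suffice: time slot 1 → {Chemistry, Art}; time slot 2 → {History, Physics, Biology}; time slot 3 → {Algebra, Logic}; time slot 4 → {Statistics}; time slot 5 → {Geology}. Each listed conflict is separated.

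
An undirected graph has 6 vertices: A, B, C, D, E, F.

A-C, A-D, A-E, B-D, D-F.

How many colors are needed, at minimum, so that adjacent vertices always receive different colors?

A and C are adjacent, so at least 2 colors are needed.
A valid assignment using 2 colors: A=red, B=red, C=blue, D=blue, E=blue, F=red. No two adjacent vertices share a color.

2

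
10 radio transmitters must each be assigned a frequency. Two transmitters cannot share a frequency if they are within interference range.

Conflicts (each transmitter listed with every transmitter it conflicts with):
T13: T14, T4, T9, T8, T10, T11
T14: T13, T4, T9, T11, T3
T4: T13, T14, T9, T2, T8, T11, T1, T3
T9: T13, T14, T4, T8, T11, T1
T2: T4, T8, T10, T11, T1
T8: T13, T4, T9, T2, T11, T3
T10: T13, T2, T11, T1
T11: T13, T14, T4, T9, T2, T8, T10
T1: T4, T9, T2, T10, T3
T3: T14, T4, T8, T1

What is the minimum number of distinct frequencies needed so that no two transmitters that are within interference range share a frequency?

5

T13, T4, T9, T8, T11 pairwise conflict, so at least 5 frequencies are needed.
5 frequencies suffice: frequency 1 → {T4, T10}; frequency 2 → {T11, T1}; frequency 3 → {T14, T8}; frequency 4 → {T9, T2, T3}; frequency 5 → {T13}. Every pair that conflicts lands in different frequencies.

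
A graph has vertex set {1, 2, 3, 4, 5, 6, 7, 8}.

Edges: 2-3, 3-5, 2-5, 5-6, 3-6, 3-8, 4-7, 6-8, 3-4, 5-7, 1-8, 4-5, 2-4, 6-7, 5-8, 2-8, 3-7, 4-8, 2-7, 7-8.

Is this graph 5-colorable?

2, 3, 4, 5, 7, 8 are pairwise adjacent (a clique of size 6), so at least 6 colors are needed.
So 5 colors are not enough.

No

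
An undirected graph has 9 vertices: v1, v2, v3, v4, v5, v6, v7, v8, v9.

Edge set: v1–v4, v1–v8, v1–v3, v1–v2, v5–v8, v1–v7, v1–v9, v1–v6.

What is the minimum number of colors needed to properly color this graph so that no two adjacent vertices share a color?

2

v1 and v8 are adjacent, so at least 2 colors are needed.
A valid assignment using 2 colors: v1=1, v2=2, v3=2, v4=2, v5=1, v6=2, v7=2, v8=2, v9=2. No two adjacent vertices share a color.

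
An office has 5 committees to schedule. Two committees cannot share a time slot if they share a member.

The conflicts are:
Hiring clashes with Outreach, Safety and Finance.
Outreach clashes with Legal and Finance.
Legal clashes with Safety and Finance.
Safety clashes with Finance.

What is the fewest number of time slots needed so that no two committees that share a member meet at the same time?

Legal, Safety, Finance all conflict with each other, so at least 3 time slots are needed.
3 time slots suffice: time slot 1 → {Finance}; time slot 2 → {Outreach, Safety}; time slot 3 → {Hiring, Legal}. No two conflicting committees share a time slot.

3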